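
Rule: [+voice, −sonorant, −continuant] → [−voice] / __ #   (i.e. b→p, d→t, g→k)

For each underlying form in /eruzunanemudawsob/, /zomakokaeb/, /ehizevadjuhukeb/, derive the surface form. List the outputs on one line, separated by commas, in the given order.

eruzunanemudawsop, zomakokaep, ehizevadjuhukep

/eruzunanemudawsob/: /b/ is a voiced stop in word-final position, so it devoices to [p]. → [eruzunanemudawsop].
/zomakokaeb/: /b/ is a voiced stop in word-final position, so it devoices to [p]. → [zomakokaep].
/ehizevadjuhukeb/: /b/ is a voiced stop in word-final position, so it devoices to [p]. → [ehizevadjuhukep].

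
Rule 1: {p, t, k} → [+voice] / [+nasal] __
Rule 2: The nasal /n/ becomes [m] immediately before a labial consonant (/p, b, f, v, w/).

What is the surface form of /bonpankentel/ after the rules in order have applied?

bombangendel

Rule 1 (post-nasal voicing): /p/ is a voiceless stop immediately after the nasal /n/, so it voices to [b]. /k/ is a voiceless stop immediately after the nasal /n/, so it voices to [g]. /t/ is a voiceless stop immediately after the nasal /n/, so it voices to [d]. /bonpankentel/ → bonbangendel.
Rule 2 (nasal place assimilation): /n/ precedes the labial consonant /b/, so it assimilates in place to [m]. /bonbangendel/ → bombangendel.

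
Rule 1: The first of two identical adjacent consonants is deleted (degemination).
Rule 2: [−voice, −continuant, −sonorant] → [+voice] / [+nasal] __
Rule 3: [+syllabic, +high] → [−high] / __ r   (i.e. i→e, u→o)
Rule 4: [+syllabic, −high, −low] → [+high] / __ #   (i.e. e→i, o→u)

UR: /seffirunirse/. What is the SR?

Rule 1 (degemination): /ff/ is a geminate; the first /f/ deletes. /seffirunirse/ → sefirunirse.
Rule 2 (post-nasal voicing): no segment meets the environment; /sefirunirse/ is unchanged.
Rule 3 (pre-rhotic lowering): /i/ is a high vowel immediately before /r/, so it lowers to [e]. /i/ is a high vowel immediately before /r/, so it lowers to [e]. /sefirunirse/ → seferunerse.
Rule 4 (final vowel raising): /e/ is a mid vowel in word-final position, so it raises to [i]. /seferunerse/ → seferunersi.

seferunersi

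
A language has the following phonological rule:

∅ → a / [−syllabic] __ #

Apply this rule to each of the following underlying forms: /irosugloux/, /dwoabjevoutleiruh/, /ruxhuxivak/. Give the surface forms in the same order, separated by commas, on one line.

irosuglouxa, dwoabjevoutleiruha, ruxhuxivaka

/irosugloux/: the form ends in the consonant /x/, so [a] is inserted word-finally. → [irosuglouxa].
/dwoabjevoutleiruh/: the form ends in the consonant /h/, so [a] is inserted word-finally. → [dwoabjevoutleiruha].
/ruxhuxivak/: the form ends in the consonant /k/, so [a] is inserted word-finally. → [ruxhuxivaka].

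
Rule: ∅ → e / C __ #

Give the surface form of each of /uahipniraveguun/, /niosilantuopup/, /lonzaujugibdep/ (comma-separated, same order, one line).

uahipniraveguune, niosilantuopupe, lonzaujugibdepe

/uahipniraveguun/: the form ends in the consonant /n/, so [e] is inserted word-finally. → [uahipniraveguune].
/niosilantuopup/: the form ends in the consonant /p/, so [e] is inserted word-finally. → [niosilantuopupe].
/lonzaujugibdep/: the form ends in the consonant /p/, so [e] is inserted word-finally. → [lonzaujugibdepe].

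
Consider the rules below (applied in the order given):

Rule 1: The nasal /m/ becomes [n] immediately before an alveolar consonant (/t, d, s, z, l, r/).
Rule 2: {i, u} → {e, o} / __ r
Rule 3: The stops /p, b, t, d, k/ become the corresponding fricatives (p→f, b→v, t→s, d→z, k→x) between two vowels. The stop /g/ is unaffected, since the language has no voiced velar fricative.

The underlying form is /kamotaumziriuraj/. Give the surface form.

kamosaunzerioraj

Rule 1 (nasal place assimilation): /m/ precedes the alveolar consonant /z/, so it assimilates in place to [n]. /kamotaumziriuraj/ → kamotaunziriuraj.
Rule 2 (pre-rhotic lowering): /i/ is a high vowel immediately before /r/, so it lowers to [e]. /u/ is a high vowel immediately before /r/, so it lowers to [o]. /kamotaunziriuraj/ → kamotaunzerioraj.
Rule 3 (intervocalic spirantization): /t/ is a stop between vowels /o/ and /a/, so it spirantizes to the fricative [s]. /kamotaunzerioraj/ → kamosaunzerioraj.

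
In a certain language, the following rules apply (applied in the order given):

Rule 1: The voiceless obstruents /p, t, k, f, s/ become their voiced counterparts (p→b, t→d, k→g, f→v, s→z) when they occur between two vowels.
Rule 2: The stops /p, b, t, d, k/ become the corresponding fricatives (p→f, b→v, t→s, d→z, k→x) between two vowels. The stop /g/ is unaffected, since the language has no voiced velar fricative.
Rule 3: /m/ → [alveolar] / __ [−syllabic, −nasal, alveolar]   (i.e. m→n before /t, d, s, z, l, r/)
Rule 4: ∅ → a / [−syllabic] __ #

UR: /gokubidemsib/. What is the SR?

Rule 1 (intervocalic voicing): /k/ is a voiceless obstruent between vowels /o/ and /u/, so it voices to [g]. /gokubidemsib/ → gogubidemsib.
Rule 2 (intervocalic spirantization): /b/ is a stop between vowels /u/ and /i/, so it spirantizes to the fricative [v]. /d/ is a stop between vowels /i/ and /e/, so it spirantizes to the fricative [z]. /gogubidemsib/ → goguvizemsib.
Rule 3 (nasal place assimilation): /m/ precedes the alveolar consonant /s/, so it assimilates in place to [n]. /goguvizemsib/ → goguvizensib.
Rule 4 (final a-epenthesis): the form ends in the consonant /b/, so [a] is inserted word-finally. /goguvizensib/ → goguvizensiba.

goguvizensiba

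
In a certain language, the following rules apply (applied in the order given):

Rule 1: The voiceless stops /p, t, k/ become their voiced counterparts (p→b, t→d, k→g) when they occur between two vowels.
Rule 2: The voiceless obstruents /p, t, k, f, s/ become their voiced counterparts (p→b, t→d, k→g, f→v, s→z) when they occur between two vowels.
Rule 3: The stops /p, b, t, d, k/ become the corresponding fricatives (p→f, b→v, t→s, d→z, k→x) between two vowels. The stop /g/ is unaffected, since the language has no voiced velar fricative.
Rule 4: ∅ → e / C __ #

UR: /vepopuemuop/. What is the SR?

vevovuemuope

Rule 1 (intervocalic voicing): /p/ is a voiceless stop between vowels /e/ and /o/, so it voices to [b]. /p/ is a voiceless stop between vowels /o/ and /u/, so it voices to [b]. /vepopuemuop/ → vebobuemuop.
Rule 2 (intervocalic voicing): no segment meets the environment; /vebobuemuop/ is unchanged.
Rule 3 (intervocalic spirantization): /b/ is a stop between vowels /e/ and /o/, so it spirantizes to the fricative [v]. /b/ is a stop between vowels /o/ and /u/, so it spirantizes to the fricative [v]. /vebobuemuop/ → vevovuemuop.
Rule 4 (final e-epenthesis): the form ends in the consonant /p/, so [e] is inserted word-finally. /vevovuemuop/ → vevovuemuope.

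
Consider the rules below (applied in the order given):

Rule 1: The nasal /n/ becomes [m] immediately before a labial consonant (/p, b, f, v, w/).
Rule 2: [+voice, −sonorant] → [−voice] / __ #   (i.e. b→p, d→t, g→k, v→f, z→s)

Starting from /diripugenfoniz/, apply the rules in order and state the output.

Rule 1 (nasal place assimilation): /n/ precedes the labial consonant /f/, so it assimilates in place to [m]. /diripugenfoniz/ → diripugemfoniz.
Rule 2 (final devoicing): /z/ is a voiced obstruent in word-final position, so it devoices to [s]. /diripugemfoniz/ → diripugemfonis.

diripugemfonis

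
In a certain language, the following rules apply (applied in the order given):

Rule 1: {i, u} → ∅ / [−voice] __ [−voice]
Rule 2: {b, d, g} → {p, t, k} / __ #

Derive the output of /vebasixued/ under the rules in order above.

vebasxuet

Rule 1 (high vowel syncope): /i/ is a high vowel flanked by voiceless consonants /s/ and /x/, so it deletes. /vebasixued/ → vebasxued.
Rule 2 (final devoicing): /d/ is a voiced stop in word-final position, so it devoices to [t]. /vebasxued/ → vebasxuet.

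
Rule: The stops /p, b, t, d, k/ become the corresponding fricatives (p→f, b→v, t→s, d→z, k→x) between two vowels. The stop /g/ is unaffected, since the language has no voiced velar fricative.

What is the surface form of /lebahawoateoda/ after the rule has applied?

levahawoaseoza

/b/ is a stop between vowels /e/ and /a/, so it spirantizes to the fricative [v].
/t/ is a stop between vowels /a/ and /e/, so it spirantizes to the fricative [s].
/d/ is a stop between vowels /o/ and /a/, so it spirantizes to the fricative [z].
Surface form: [levahawoaseoza].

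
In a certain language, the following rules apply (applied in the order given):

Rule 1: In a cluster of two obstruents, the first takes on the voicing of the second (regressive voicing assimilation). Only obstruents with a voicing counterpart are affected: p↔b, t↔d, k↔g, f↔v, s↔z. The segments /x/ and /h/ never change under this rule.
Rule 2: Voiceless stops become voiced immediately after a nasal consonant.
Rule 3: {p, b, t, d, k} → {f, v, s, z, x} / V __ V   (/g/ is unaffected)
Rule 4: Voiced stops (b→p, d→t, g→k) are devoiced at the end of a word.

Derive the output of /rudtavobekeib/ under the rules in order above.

ruttavovexeip

Rule 1 (regressive voicing assimilation): /d/ precedes the voiceless obstruent /t/, so it devoices to [t] by assimilation. /rudtavobekeib/ → ruttavobekeib.
Rule 2 (post-nasal voicing): no segment meets the environment; /ruttavobekeib/ is unchanged.
Rule 3 (intervocalic spirantization): /b/ is a stop between vowels /o/ and /e/, so it spirantizes to the fricative [v]. /k/ is a stop between vowels /e/ and /e/, so it spirantizes to the fricative [x]. /ruttavobekeib/ → ruttavovexeib.
Rule 4 (final devoicing): /b/ is a voiced stop in word-final position, so it devoices to [p]. /ruttavovexeib/ → ruttavovexeip.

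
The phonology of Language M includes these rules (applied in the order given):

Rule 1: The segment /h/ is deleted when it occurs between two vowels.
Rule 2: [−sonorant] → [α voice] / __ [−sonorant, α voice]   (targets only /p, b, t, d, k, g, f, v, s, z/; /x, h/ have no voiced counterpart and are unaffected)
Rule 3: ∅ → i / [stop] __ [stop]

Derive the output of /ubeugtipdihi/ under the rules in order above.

Rule 1 (intervocalic h-deletion): /h/ occurs between vowels /i/ and /i/, so it deletes. /ubeugtipdihi/ → ubeugtipdii.
Rule 2 (regressive voicing assimilation): /g/ precedes the voiceless obstruent /t/, so it devoices to [k] by assimilation. /p/ precedes the voiced obstruent /d/, so it voices to [b] by assimilation. /ubeugtipdii/ → ubeuktibdii.
Rule 3 (stop-cluster i-epenthesis): /k/ and /t/ form a stop–stop cluster, so [i] is inserted between them. /b/ and /d/ form a stop–stop cluster, so [i] is inserted between them. /ubeuktibdii/ → ubeukitibidii.

ubeukitibidii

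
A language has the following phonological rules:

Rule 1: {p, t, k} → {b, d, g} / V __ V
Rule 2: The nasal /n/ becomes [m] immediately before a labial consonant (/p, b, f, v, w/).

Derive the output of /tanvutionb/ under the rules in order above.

tamvudiomb

Rule 1 (intervocalic voicing): /t/ is a voiceless stop between vowels /u/ and /i/, so it voices to [d]. /tanvutionb/ → tanvudionb.
Rule 2 (nasal place assimilation): /n/ precedes the labial consonant /v/, so it assimilates in place to [m]. /n/ precedes the labial consonant /b/, so it assimilates in place to [m]. /tanvudionb/ → tamvudiomb.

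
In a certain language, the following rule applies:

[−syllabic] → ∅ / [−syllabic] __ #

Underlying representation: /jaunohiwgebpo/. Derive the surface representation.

jaunohiwgebpo

No segment of /jaunohiwgebpo/ meets the structural description of the rule, so the form surfaces unchanged.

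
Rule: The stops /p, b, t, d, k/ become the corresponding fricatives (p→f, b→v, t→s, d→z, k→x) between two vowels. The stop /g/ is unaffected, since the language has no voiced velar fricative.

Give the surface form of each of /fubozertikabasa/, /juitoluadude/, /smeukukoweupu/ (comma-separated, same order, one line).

/fubozertikabasa/: /b/ is a stop between vowels /u/ and /o/, so it spirantizes to the fricative [v]. /k/ is a stop between vowels /i/ and /a/, so it spirantizes to the fricative [x]. /b/ is a stop between vowels /a/ and /a/, so it spirantizes to the fricative [v]. → [fuvozertixavasa].
/juitoluadude/: /t/ is a stop between vowels /i/ and /o/, so it spirantizes to the fricative [s]. /d/ is a stop between vowels /a/ and /u/, so it spirantizes to the fricative [z]. /d/ is a stop between vowels /u/ and /e/, so it spirantizes to the fricative [z]. → [juisoluazuze].
/smeukukoweupu/: /k/ is a stop between vowels /u/ and /u/, so it spirantizes to the fricative [x]. /k/ is a stop between vowels /u/ and /o/, so it spirantizes to the fricative [x]. /p/ is a stop between vowels /u/ and /u/, so it spirantizes to the fricative [f]. → [smeuxuxoweufu].

fuvozertixavasa, juisoluazuze, smeuxuxoweufu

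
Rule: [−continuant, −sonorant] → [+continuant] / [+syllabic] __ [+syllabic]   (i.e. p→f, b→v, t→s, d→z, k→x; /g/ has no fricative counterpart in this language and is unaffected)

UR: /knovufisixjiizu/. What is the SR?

knovufisixjiizu

No segment of /knovufisixjiizu/ meets the structural description of the rule, so the form surfaces unchanged.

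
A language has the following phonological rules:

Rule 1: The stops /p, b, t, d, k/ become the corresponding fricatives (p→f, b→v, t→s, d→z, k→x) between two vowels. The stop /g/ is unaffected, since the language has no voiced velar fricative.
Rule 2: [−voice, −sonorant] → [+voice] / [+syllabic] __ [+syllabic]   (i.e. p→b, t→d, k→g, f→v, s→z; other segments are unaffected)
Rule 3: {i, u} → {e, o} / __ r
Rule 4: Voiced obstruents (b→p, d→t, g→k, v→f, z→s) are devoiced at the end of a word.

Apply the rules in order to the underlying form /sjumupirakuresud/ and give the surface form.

sjumuveraxorezut

Rule 1 (intervocalic spirantization): /p/ is a stop between vowels /u/ and /i/, so it spirantizes to the fricative [f]. /k/ is a stop between vowels /a/ and /u/, so it spirantizes to the fricative [x]. /sjumupirakuresud/ → sjumufiraxuresud.
Rule 2 (intervocalic voicing): /f/ is a voiceless obstruent between vowels /u/ and /i/, so it voices to [v]. /s/ is a voiceless obstruent between vowels /e/ and /u/, so it voices to [z]. /sjumufiraxuresud/ → sjumuviraxurezud.
Rule 3 (pre-rhotic lowering): /i/ is a high vowel immediately before /r/, so it lowers to [e]. /u/ is a high vowel immediately before /r/, so it lowers to [o]. /sjumuviraxurezud/ → sjumuveraxorezud.
Rule 4 (final devoicing): /d/ is a voiced obstruent in word-final position, so it devoices to [t]. /sjumuveraxorezud/ → sjumuveraxorezut.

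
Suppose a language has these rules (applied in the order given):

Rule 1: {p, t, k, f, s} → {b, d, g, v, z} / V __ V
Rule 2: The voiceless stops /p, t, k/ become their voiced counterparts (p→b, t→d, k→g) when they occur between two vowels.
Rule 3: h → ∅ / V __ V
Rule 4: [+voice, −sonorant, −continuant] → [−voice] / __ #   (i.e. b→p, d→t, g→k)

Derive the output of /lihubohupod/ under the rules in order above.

Rule 1 (intervocalic voicing): /p/ is a voiceless obstruent between vowels /u/ and /o/, so it voices to [b]. /lihubohupod/ → lihubohubod.
Rule 2 (intervocalic voicing): no segment meets the environment; /lihubohubod/ is unchanged.
Rule 3 (intervocalic h-deletion): /h/ occurs between vowels /i/ and /u/, so it deletes. /h/ occurs between vowels /o/ and /u/, so it deletes. /lihubohubod/ → liuboubod.
Rule 4 (final devoicing): /d/ is a voiced stop in word-final position, so it devoices to [t]. /liuboubod/ → liuboubot.

liuboubot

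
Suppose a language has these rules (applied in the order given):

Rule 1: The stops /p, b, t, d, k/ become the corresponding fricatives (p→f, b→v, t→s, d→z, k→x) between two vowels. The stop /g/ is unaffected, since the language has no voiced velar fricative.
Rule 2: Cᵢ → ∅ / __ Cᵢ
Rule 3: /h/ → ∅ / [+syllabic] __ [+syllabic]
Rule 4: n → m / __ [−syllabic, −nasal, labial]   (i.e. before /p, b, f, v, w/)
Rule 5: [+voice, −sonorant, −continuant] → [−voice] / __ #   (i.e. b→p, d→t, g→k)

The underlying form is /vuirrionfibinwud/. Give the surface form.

vuiriomfivimwut

Rule 1 (intervocalic spirantization): /b/ is a stop between vowels /i/ and /i/, so it spirantizes to the fricative [v]. /vuirrionfibinwud/ → vuirrionfivinwud.
Rule 2 (degemination): /rr/ is a geminate; the first /r/ deletes. /vuirrionfivinwud/ → vuirionfivinwud.
Rule 3 (intervocalic h-deletion): no segment meets the environment; /vuirionfivinwud/ is unchanged.
Rule 4 (nasal place assimilation): /n/ precedes the labial consonant /f/, so it assimilates in place to [m]. /n/ precedes the labial consonant /w/, so it assimilates in place to [m]. /vuirionfivinwud/ → vuiriomfivimwud.
Rule 5 (final devoicing): /d/ is a voiced stop in word-final position, so it devoices to [t]. /vuiriomfivimwud/ → vuiriomfivimwut.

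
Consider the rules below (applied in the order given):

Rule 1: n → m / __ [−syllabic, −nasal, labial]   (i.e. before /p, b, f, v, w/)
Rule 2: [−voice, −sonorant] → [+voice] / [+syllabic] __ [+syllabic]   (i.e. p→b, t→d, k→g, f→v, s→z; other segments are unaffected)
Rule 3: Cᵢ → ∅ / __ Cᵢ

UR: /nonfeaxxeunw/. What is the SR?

nomfeaxeumw

Rule 1 (nasal place assimilation): /n/ precedes the labial consonant /f/, so it assimilates in place to [m]. /n/ precedes the labial consonant /w/, so it assimilates in place to [m]. /nonfeaxxeunw/ → nomfeaxxeumw.
Rule 2 (intervocalic voicing): no segment meets the environment; /nomfeaxxeumw/ is unchanged.
Rule 3 (degemination): /xx/ is a geminate; the first /x/ deletes. /nomfeaxxeumw/ → nomfeaxeumw.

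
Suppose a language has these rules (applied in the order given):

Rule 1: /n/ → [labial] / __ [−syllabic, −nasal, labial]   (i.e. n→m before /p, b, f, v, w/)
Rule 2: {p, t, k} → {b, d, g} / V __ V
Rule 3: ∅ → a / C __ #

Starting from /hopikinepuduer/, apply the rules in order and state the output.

Rule 1 (nasal place assimilation): no segment meets the environment; /hopikinepuduer/ is unchanged.
Rule 2 (intervocalic voicing): /p/ is a voiceless stop between vowels /o/ and /i/, so it voices to [b]. /k/ is a voiceless stop between vowels /i/ and /i/, so it voices to [g]. /p/ is a voiceless stop between vowels /e/ and /u/, so it voices to [b]. /hopikinepuduer/ → hobiginebuduer.
Rule 3 (final a-epenthesis): the form ends in the consonant /r/, so [a] is inserted word-finally. /hobiginebuduer/ → hobiginebuduera.

hobiginebuduera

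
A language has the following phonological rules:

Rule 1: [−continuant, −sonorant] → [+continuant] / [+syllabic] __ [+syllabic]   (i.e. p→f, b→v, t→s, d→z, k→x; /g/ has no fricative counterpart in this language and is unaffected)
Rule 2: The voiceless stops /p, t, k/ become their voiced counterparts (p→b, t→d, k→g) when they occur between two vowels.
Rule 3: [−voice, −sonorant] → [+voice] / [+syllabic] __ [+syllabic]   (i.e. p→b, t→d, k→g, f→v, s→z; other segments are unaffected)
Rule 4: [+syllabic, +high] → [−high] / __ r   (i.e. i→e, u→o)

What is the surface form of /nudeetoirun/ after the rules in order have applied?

Rule 1 (intervocalic spirantization): /d/ is a stop between vowels /u/ and /e/, so it spirantizes to the fricative [z]. /t/ is a stop between vowels /e/ and /o/, so it spirantizes to the fricative [s]. /nudeetoirun/ → nuzeesoirun.
Rule 2 (intervocalic voicing): no segment meets the environment; /nuzeesoirun/ is unchanged.
Rule 3 (intervocalic voicing): /s/ is a voiceless obstruent between vowels /e/ and /o/, so it voices to [z]. /nuzeesoirun/ → nuzeezoirun.
Rule 4 (pre-rhotic lowering): /i/ is a high vowel immediately before /r/, so it lowers to [e]. /nuzeezoirun/ → nuzeezoerun.

nuzeezoerun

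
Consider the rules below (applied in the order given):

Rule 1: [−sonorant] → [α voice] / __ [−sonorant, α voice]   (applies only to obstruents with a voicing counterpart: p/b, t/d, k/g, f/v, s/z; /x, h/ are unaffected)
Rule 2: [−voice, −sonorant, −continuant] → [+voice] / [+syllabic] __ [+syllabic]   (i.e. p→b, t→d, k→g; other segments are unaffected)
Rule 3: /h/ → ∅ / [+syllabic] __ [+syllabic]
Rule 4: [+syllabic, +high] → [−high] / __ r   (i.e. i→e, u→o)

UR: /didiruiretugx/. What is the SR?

Rule 1 (regressive voicing assimilation): /g/ precedes the voiceless obstruent /x/, so it devoices to [k] by assimilation. /didiruiretugx/ → didiruiretukx.
Rule 2 (intervocalic voicing): /t/ is a voiceless stop between vowels /e/ and /u/, so it voices to [d]. /didiruiretukx/ → didiruiredukx.
Rule 3 (intervocalic h-deletion): no segment meets the environment; /didiruiredukx/ is unchanged.
Rule 4 (pre-rhotic lowering): /i/ is a high vowel immediately before /r/, so it lowers to [e]. /i/ is a high vowel immediately before /r/, so it lowers to [e]. /didiruiredukx/ → diderueredukx.

diderueredukx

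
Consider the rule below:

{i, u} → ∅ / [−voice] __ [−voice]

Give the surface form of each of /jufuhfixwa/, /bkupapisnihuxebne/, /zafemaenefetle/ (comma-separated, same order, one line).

jufhfxwa, bkpapsnihxebne, zafemaenefetle

/jufuhfixwa/: /u/ is a high vowel flanked by voiceless consonants /f/ and /h/, so it deletes. /i/ is a high vowel flanked by voiceless consonants /f/ and /x/, so it deletes. → [jufhfxwa].
/bkupapisnihuxebne/: /u/ is a high vowel flanked by voiceless consonants /k/ and /p/, so it deletes. /i/ is a high vowel flanked by voiceless consonants /p/ and /s/, so it deletes. /u/ is a high vowel flanked by voiceless consonants /h/ and /x/, so it deletes. → [bkpapsnihxebne].
/zafemaenefetle/: the rule's environment is not met; surfaces unchanged as [zafemaenefetle].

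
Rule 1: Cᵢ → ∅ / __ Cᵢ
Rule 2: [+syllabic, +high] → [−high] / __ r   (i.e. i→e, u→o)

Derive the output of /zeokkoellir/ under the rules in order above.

zeokoeler

Rule 1 (degemination): /kk/ is a geminate; the first /k/ deletes. /ll/ is a geminate; the first /l/ deletes. /zeokkoellir/ → zeokoelir.
Rule 2 (pre-rhotic lowering): /i/ is a high vowel immediately before /r/, so it lowers to [e]. /zeokoelir/ → zeokoeler.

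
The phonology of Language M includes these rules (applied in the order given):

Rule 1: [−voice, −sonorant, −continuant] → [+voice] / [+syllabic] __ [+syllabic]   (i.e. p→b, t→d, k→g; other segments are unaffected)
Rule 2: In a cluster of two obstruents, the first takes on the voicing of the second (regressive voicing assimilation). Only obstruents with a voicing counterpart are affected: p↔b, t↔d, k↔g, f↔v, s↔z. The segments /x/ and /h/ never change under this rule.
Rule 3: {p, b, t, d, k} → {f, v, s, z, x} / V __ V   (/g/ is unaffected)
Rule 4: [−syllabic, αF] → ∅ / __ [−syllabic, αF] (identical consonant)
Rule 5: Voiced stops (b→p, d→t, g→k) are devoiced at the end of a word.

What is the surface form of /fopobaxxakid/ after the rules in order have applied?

fovovaxagit

Rule 1 (intervocalic voicing): /p/ is a voiceless stop between vowels /o/ and /o/, so it voices to [b]. /k/ is a voiceless stop between vowels /a/ and /i/, so it voices to [g]. /fopobaxxakid/ → fobobaxxagid.
Rule 2 (regressive voicing assimilation): no segment meets the environment; /fobobaxxagid/ is unchanged.
Rule 3 (intervocalic spirantization): /b/ is a stop between vowels /o/ and /o/, so it spirantizes to the fricative [v]. /b/ is a stop between vowels /o/ and /a/, so it spirantizes to the fricative [v]. /fobobaxxagid/ → fovovaxxagid.
Rule 4 (degemination): /xx/ is a geminate; the first /x/ deletes. /fovovaxxagid/ → fovovaxagid.
Rule 5 (final devoicing): /d/ is a voiced stop in word-final position, so it devoices to [t]. /fovovaxagid/ → fovovaxagit.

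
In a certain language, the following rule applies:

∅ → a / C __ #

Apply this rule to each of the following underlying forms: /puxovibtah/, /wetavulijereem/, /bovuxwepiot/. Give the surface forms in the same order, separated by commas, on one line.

/puxovibtah/: the form ends in the consonant /h/, so [a] is inserted word-finally. → [puxovibtaha].
/wetavulijereem/: the form ends in the consonant /m/, so [a] is inserted word-finally. → [wetavulijereema].
/bovuxwepiot/: the form ends in the consonant /t/, so [a] is inserted word-finally. → [bovuxwepiota].

puxovibtaha, wetavulijereema, bovuxwepiota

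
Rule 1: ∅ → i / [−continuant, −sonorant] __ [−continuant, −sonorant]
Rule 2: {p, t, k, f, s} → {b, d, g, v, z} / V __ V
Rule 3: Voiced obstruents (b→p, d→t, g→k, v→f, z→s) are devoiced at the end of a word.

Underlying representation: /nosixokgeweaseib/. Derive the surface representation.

Rule 1 (stop-cluster i-epenthesis): /k/ and /g/ form a stop–stop cluster, so [i] is inserted between them. /nosixokgeweaseib/ → nosixokigeweaseib.
Rule 2 (intervocalic voicing): /s/ is a voiceless obstruent between vowels /o/ and /i/, so it voices to [z]. /k/ is a voiceless obstruent between vowels /o/ and /i/, so it voices to [g]. /s/ is a voiceless obstruent between vowels /a/ and /e/, so it voices to [z]. /nosixokigeweaseib/ → nozixogigeweazeib.
Rule 3 (final devoicing): /b/ is a voiced obstruent in word-final position, so it devoices to [p]. /nozixogigeweazeib/ → nozixogigeweazeip.

nozixogigeweazeip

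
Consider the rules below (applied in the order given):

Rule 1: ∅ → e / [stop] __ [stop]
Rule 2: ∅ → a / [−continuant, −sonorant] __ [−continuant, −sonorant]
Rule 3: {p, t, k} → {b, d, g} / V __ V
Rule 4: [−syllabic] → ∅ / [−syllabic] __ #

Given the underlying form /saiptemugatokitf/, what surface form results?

saibedemugadogit

Rule 1 (stop-cluster e-epenthesis): /p/ and /t/ form a stop–stop cluster, so [e] is inserted between them. /saiptemugatokitf/ → saipetemugatokitf.
Rule 2 (stop-cluster a-epenthesis): no segment meets the environment; /saipetemugatokitf/ is unchanged.
Rule 3 (intervocalic voicing): /p/ is a voiceless stop between vowels /i/ and /e/, so it voices to [b]. /t/ is a voiceless stop between vowels /e/ and /e/, so it voices to [d]. /t/ is a voiceless stop between vowels /a/ and /o/, so it voices to [d]. /k/ is a voiceless stop between vowels /o/ and /i/, so it voices to [g]. /saipetemugatokitf/ → saibedemugadogitf.
Rule 4 (final cluster simplification): /f/ is the second consonant of a word-final cluster /tf/, so it deletes. /saibedemugadogitf/ → saibedemugadogit.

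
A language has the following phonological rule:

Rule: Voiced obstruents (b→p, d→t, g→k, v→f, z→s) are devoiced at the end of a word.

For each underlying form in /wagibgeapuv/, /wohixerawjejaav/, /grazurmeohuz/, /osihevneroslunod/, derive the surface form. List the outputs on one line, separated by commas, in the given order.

wagibgeapuf, wohixerawjejaaf, grazurmeohus, osihevneroslunot

/wagibgeapuv/: /v/ is a voiced obstruent in word-final position, so it devoices to [f]. → [wagibgeapuf].
/wohixerawjejaav/: /v/ is a voiced obstruent in word-final position, so it devoices to [f]. → [wohixerawjejaaf].
/grazurmeohuz/: /z/ is a voiced obstruent in word-final position, so it devoices to [s]. → [grazurmeohus].
/osihevneroslunod/: /d/ is a voiced obstruent in word-final position, so it devoices to [t]. → [osihevneroslunot].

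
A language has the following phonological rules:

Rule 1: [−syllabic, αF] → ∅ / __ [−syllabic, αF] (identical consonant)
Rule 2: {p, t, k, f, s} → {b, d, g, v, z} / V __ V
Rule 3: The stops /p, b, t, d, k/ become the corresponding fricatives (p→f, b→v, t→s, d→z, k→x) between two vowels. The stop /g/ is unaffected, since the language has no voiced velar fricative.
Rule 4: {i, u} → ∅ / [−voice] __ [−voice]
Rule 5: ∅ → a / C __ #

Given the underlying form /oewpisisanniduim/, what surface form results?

oewpizizanizuima

Rule 1 (degemination): /nn/ is a geminate; the first /n/ deletes. /oewpisisanniduim/ → oewpisisaniduim.
Rule 2 (intervocalic voicing): /s/ is a voiceless obstruent between vowels /i/ and /i/, so it voices to [z]. /s/ is a voiceless obstruent between vowels /i/ and /a/, so it voices to [z]. /oewpisisaniduim/ → oewpizizaniduim.
Rule 3 (intervocalic spirantization): /d/ is a stop between vowels /i/ and /u/, so it spirantizes to the fricative [z]. /oewpizizaniduim/ → oewpizizanizuim.
Rule 4 (high vowel syncope): no segment meets the environment; /oewpizizanizuim/ is unchanged.
Rule 5 (final a-epenthesis): the form ends in the consonant /m/, so [a] is inserted word-finally. /oewpizizanizuim/ → oewpizizanizuima.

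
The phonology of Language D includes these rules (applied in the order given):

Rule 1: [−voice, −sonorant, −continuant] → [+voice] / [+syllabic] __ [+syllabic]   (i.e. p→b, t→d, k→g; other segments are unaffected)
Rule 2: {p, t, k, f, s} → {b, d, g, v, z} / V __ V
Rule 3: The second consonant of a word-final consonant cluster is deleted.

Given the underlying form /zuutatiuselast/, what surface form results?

zuudadiuzelas

Rule 1 (intervocalic voicing): /t/ is a voiceless stop between vowels /u/ and /a/, so it voices to [d]. /t/ is a voiceless stop between vowels /a/ and /i/, so it voices to [d]. /zuutatiuselast/ → zuudadiuselast.
Rule 2 (intervocalic voicing): /s/ is a voiceless obstruent between vowels /u/ and /e/, so it voices to [z]. /zuudadiuselast/ → zuudadiuzelast.
Rule 3 (final cluster simplification): /t/ is the second consonant of a word-final cluster /st/, so it deletes. /zuudadiuzelast/ → zuudadiuzelas.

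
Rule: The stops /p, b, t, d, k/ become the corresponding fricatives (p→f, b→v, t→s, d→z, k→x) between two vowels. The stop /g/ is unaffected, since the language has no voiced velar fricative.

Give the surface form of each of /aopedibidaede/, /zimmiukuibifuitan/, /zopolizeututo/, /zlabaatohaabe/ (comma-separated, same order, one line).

aofezivizaeze, zimmiuxuivifuisan, zofolizeususo, zlavaasohaave

/aopedibidaede/: /p/ is a stop between vowels /o/ and /e/, so it spirantizes to the fricative [f]. /d/ is a stop between vowels /e/ and /i/, so it spirantizes to the fricative [z]. /b/ is a stop between vowels /i/ and /i/, so it spirantizes to the fricative [v]. /d/ is a stop between vowels /i/ and /a/, so it spirantizes to the fricative [z]. /d/ is a stop between vowels /e/ and /e/, so it spirantizes to the fricative [z]. → [aofezivizaeze].
/zimmiukuibifuitan/: /k/ is a stop between vowels /u/ and /u/, so it spirantizes to the fricative [x]. /b/ is a stop between vowels /i/ and /i/, so it spirantizes to the fricative [v]. /t/ is a stop between vowels /i/ and /a/, so it spirantizes to the fricative [s]. → [zimmiuxuivifuisan].
/zopolizeututo/: /p/ is a stop between vowels /o/ and /o/, so it spirantizes to the fricative [f]. /t/ is a stop between vowels /u/ and /u/, so it spirantizes to the fricative [s]. /t/ is a stop between vowels /u/ and /o/, so it spirantizes to the fricative [s]. → [zofolizeususo].
/zlabaatohaabe/: /b/ is a stop between vowels /a/ and /a/, so it spirantizes to the fricative [v]. /t/ is a stop between vowels /a/ and /o/, so it spirantizes to the fricative [s]. /b/ is a stop between vowels /a/ and /e/, so it spirantizes to the fricative [v]. → [zlavaasohaave].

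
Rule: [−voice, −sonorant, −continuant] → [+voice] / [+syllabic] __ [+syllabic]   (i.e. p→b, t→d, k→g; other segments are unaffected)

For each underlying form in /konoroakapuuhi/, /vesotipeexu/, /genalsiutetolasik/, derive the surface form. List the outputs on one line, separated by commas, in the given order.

konoroagabuuhi, vesodibeexu, genalsiudedolasik

/konoroakapuuhi/: /k/ is a voiceless stop between vowels /a/ and /a/, so it voices to [g]. /p/ is a voiceless stop between vowels /a/ and /u/, so it voices to [b]. → [konoroagabuuhi].
/vesotipeexu/: /t/ is a voiceless stop between vowels /o/ and /i/, so it voices to [d]. /p/ is a voiceless stop between vowels /i/ and /e/, so it voices to [b]. → [vesodibeexu].
/genalsiutetolasik/: /t/ is a voiceless stop between vowels /u/ and /e/, so it voices to [d]. /t/ is a voiceless stop between vowels /e/ and /o/, so it voices to [d]. → [genalsiudedolasik].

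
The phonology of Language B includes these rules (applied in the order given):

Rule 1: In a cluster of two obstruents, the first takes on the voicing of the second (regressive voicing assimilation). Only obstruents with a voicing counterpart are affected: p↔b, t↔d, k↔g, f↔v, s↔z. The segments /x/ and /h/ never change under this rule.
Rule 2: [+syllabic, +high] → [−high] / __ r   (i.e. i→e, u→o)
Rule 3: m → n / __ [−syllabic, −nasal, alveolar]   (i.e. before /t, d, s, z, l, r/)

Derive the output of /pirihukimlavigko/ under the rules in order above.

Rule 1 (regressive voicing assimilation): /g/ precedes the voiceless obstruent /k/, so it devoices to [k] by assimilation. /pirihukimlavigko/ → pirihukimlavikko.
Rule 2 (pre-rhotic lowering): /i/ is a high vowel immediately before /r/, so it lowers to [e]. /pirihukimlavikko/ → perihukimlavikko.
Rule 3 (nasal place assimilation): /m/ precedes the alveolar consonant /l/, so it assimilates in place to [n]. /perihukimlavikko/ → perihukinlavikko.

perihukinlavikko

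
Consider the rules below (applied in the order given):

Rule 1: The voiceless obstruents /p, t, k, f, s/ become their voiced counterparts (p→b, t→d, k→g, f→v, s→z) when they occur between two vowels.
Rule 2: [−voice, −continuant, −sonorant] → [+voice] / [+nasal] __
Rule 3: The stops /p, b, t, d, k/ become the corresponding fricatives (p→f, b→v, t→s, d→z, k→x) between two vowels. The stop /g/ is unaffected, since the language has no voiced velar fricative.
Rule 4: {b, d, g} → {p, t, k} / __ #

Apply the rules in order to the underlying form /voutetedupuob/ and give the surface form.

vouzezezuvuop

Rule 1 (intervocalic voicing): /t/ is a voiceless obstruent between vowels /u/ and /e/, so it voices to [d]. /t/ is a voiceless obstruent between vowels /e/ and /e/, so it voices to [d]. /p/ is a voiceless obstruent between vowels /u/ and /u/, so it voices to [b]. /voutetedupuob/ → voudededubuob.
Rule 2 (post-nasal voicing): no segment meets the environment; /voudededubuob/ is unchanged.
Rule 3 (intervocalic spirantization): /d/ is a stop between vowels /u/ and /e/, so it spirantizes to the fricative [z]. /d/ is a stop between vowels /e/ and /e/, so it spirantizes to the fricative [z]. /d/ is a stop between vowels /e/ and /u/, so it spirantizes to the fricative [z]. /b/ is a stop between vowels /u/ and /u/, so it spirantizes to the fricative [v]. /voudededubuob/ → vouzezezuvuob.
Rule 4 (final devoicing): /b/ is a voiced stop in word-final position, so it devoices to [p]. /vouzezezuvuob/ → vouzezezuvuop.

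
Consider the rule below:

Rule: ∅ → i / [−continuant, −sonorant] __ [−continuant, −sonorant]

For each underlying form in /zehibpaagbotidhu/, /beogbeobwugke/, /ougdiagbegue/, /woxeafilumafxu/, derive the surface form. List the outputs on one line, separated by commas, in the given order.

zehibipaagibotidhu, beogibeobwugike, ougidiagibegue, woxeafilumafxu

/zehibpaagbotidhu/: /b/ and /p/ form a stop–stop cluster, so [i] is inserted between them. /g/ and /b/ form a stop–stop cluster, so [i] is inserted between them. → [zehibipaagibotidhu].
/beogbeobwugke/: /g/ and /b/ form a stop–stop cluster, so [i] is inserted between them. /g/ and /k/ form a stop–stop cluster, so [i] is inserted between them. → [beogibeobwugike].
/ougdiagbegue/: /g/ and /d/ form a stop–stop cluster, so [i] is inserted between them. /g/ and /b/ form a stop–stop cluster, so [i] is inserted between them. → [ougidiagibegue].
/woxeafilumafxu/: the rule's environment is not met; surfaces unchanged as [woxeafilumafxu].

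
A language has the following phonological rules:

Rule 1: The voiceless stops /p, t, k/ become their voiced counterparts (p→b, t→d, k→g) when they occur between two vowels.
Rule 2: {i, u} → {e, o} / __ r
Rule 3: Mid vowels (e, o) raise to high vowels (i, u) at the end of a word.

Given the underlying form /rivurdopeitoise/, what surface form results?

rivordobeidoisi

Rule 1 (intervocalic voicing): /p/ is a voiceless stop between vowels /o/ and /e/, so it voices to [b]. /t/ is a voiceless stop between vowels /i/ and /o/, so it voices to [d]. /rivurdopeitoise/ → rivurdobeidoise.
Rule 2 (pre-rhotic lowering): /u/ is a high vowel immediately before /r/, so it lowers to [o]. /rivurdobeidoise/ → rivordobeidoise.
Rule 3 (final vowel raising): /e/ is a mid vowel in word-final position, so it raises to [i]. /rivordobeidoise/ → rivordobeidoisi.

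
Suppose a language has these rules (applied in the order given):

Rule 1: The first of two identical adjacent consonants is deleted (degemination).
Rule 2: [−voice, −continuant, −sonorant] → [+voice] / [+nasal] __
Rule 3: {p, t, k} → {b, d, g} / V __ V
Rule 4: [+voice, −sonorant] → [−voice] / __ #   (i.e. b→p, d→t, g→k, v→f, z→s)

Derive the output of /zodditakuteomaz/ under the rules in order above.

zodidagudeomas

Rule 1 (degemination): /dd/ is a geminate; the first /d/ deletes. /zodditakuteomaz/ → zoditakuteomaz.
Rule 2 (post-nasal voicing): no segment meets the environment; /zoditakuteomaz/ is unchanged.
Rule 3 (intervocalic voicing): /t/ is a voiceless stop between vowels /i/ and /a/, so it voices to [d]. /k/ is a voiceless stop between vowels /a/ and /u/, so it voices to [g]. /t/ is a voiceless stop between vowels /u/ and /e/, so it voices to [d]. /zoditakuteomaz/ → zodidagudeomaz.
Rule 4 (final devoicing): /z/ is a voiced obstruent in word-final position, so it devoices to [s]. /zodidagudeomaz/ → zodidagudeomas.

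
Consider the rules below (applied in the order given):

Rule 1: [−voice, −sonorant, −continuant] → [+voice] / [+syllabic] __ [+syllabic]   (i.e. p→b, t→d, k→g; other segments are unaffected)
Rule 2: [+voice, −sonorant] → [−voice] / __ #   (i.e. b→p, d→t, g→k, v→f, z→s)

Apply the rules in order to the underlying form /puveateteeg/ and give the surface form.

Rule 1 (intervocalic voicing): /t/ is a voiceless stop between vowels /a/ and /e/, so it voices to [d]. /t/ is a voiceless stop between vowels /e/ and /e/, so it voices to [d]. /puveateteeg/ → puveadedeeg.
Rule 2 (final devoicing): /g/ is a voiced obstruent in word-final position, so it devoices to [k]. /puveadedeeg/ → puveadedeek.

puveadedeek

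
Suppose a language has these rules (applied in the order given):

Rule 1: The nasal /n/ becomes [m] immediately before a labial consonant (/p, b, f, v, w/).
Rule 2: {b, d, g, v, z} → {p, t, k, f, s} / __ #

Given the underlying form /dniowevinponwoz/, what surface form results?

Rule 1 (nasal place assimilation): /n/ precedes the labial consonant /p/, so it assimilates in place to [m]. /n/ precedes the labial consonant /w/, so it assimilates in place to [m]. /dniowevinponwoz/ → dniowevimpomwoz.
Rule 2 (final devoicing): /z/ is a voiced obstruent in word-final position, so it devoices to [s]. /dniowevimpomwoz/ → dniowevimpomwos.

dniowevimpomwos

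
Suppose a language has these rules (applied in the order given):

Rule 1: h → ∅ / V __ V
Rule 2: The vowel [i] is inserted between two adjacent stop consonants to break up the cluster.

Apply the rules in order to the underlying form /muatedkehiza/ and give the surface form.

Rule 1 (intervocalic h-deletion): /h/ occurs between vowels /e/ and /i/, so it deletes. /muatedkehiza/ → muatedkeiza.
Rule 2 (stop-cluster i-epenthesis): /d/ and /k/ form a stop–stop cluster, so [i] is inserted between them. /muatedkeiza/ → muatedikeiza.

muatedikeiza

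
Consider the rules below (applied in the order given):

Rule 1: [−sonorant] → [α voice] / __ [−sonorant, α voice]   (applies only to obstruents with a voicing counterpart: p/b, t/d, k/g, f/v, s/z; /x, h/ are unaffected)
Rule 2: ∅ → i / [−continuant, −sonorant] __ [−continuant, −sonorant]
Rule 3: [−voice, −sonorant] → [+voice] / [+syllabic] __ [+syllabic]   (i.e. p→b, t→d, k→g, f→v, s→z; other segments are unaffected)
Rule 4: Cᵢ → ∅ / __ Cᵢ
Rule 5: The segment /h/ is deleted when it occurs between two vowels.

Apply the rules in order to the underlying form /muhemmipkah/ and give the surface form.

muemibigah

Rule 1 (regressive voicing assimilation): no segment meets the environment; /muhemmipkah/ is unchanged.
Rule 2 (stop-cluster i-epenthesis): /p/ and /k/ form a stop–stop cluster, so [i] is inserted between them. /muhemmipkah/ → muhemmipikah.
Rule 3 (intervocalic voicing): /p/ is a voiceless obstruent between vowels /i/ and /i/, so it voices to [b]. /k/ is a voiceless obstruent between vowels /i/ and /a/, so it voices to [g]. /muhemmipikah/ → muhemmibigah.
Rule 4 (degemination): /mm/ is a geminate; the first /m/ deletes. /muhemmibigah/ → muhemibigah.
Rule 5 (intervocalic h-deletion): /h/ occurs between vowels /u/ and /e/, so it deletes. /muhemibigah/ → muemibigah.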